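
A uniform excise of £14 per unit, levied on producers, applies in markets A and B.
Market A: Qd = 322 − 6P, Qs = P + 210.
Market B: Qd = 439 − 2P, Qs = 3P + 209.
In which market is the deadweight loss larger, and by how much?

Market A: pre-tax P* = £16, Q* = 226; post-tax Q = 214; deadweight loss = £84.
Market B: pre-tax P* = £46, Q* = 347; post-tax Q = 330.2; deadweight loss = £117.6.
Difference: £84 vs £117.6 → market B is larger by £33.6.

Market B, by £33.6.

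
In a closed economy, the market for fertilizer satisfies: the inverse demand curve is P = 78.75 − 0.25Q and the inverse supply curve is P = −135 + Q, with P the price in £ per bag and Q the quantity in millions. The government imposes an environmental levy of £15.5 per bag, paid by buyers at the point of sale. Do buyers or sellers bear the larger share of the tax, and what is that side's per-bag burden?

Sellers bear the larger share: £12.4 per bag.

Inverting to Q(P) form: Qd = 315 − 4P; Qs = P + 135.
Without the tax, 315 − 4P = P + 135 gives 5P = 180, so P* = £36 and Q* = 171.
With the tax collected from buyers, demand (in seller-price terms) shifts: Qd = 315 − 4(P + 15.5).
Solving gives Q = 158.6 with buyers paying £39.1 and sellers receiving £23.6 (the £15.5 wedge).
Per-bag burden: buyers £3.1, sellers £12.4.
Sellers take the larger share because supply is less price-elastic here (demand slope 4 vs supply slope 1).
The less price-elastic side of the market bears the larger share of a per-unit tax.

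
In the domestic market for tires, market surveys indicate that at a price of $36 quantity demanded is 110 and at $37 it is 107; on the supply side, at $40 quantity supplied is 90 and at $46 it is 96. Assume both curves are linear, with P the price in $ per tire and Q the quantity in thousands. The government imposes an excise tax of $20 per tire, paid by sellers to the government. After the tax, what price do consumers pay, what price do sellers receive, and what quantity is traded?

Demand slope: (107 − 110)/(37 − 36) = -3, so Qd = 218 − 3P.
Supply slope: (96 − 90)/(46 − 40) = 1, so Qs = P + 50.
Without the tax, 218 − 3P = P + 50 gives 4P = 168, so P* = $42 and Q* = 92.
With the tax collected from sellers, supply shifts: Qs = (P − 20) + 50.
Solving gives Q = 77 with consumers paying $47 and sellers receiving $27 (the $20 wedge).

Consumers pay $47; sellers receive $27; quantity = 77.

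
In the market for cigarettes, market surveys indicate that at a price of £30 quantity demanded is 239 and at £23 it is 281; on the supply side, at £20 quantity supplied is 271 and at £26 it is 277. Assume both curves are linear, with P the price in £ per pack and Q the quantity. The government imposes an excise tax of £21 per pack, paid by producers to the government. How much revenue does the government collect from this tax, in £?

Tax revenue = £5397.

Demand slope: (281 − 239)/(23 − 30) = -6, so Qd = 419 − 6P.
Supply slope: (277 − 271)/(26 − 20) = 1, so Qs = P + 251.
Before the tax: set 419 − 6P = P + 251 → P* = £24, Q* = 275.
With the tax collected from producers, supply shifts: Qs = (P − 21) + 251.
New equilibrium: buyers pay £27, producers receive £6, Q = 257. (Wedge: Pb − Ps = 21.)
Revenue = t · Q = 21 · 257 = £5397.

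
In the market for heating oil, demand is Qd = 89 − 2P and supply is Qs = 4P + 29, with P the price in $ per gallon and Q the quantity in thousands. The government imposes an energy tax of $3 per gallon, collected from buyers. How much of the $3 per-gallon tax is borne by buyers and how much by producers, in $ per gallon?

Buyers bear $2 per gallon; producers bear $1 per gallon.

Without the tax, 89 − 2P = 4P + 29 gives 6P = 60, so P* = $10 and Q* = 69.
With the tax collected from buyers, demand (in seller-price terms) shifts: Qd = 89 − 2(P + 3).
New equilibrium: buyers pay $12, producers receive $9, Q = 65. (Wedge: Pb − Ps = 3.)
Burden on buyers: $2; on producers: $1. (They sum to $3.)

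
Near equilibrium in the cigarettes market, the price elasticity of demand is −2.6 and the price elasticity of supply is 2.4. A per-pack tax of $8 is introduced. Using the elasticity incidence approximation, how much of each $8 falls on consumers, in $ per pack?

Consumers bear ≈ $3.84 per pack.

Incidence ratio: consumers' share ≈ εs / (εs + |εd|) = 2.4 / (2.4 + 2.6) = 0.48.
So consumers bear ≈ 0.48 × $8 = $3.84; producers bear $4.16.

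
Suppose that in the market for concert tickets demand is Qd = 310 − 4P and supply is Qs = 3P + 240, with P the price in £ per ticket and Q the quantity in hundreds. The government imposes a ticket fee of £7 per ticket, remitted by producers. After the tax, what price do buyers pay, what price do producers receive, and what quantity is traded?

Buyers pay £13; producers receive £6; quantity = 258.

Before the tax: set 310 − 4P = 3P + 240 → P* = £10, Q* = 270.
With the tax collected from producers, supply shifts: Qs = 3(P − 7) + 240.
New equilibrium: buyers pay £13, producers receive £6, Q = 258. (Wedge: Pb − Ps = 7.)
The less price-elastic side of the market bears the larger share of a per-unit tax.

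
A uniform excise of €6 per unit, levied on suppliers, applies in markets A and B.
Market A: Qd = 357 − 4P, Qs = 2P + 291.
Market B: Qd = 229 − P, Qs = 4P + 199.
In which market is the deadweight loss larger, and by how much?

Market A, by €9.6.

Market A: pre-tax P* = €11, Q* = 313; post-tax Q = 305; deadweight loss = €24.
Market B: pre-tax P* = €6, Q* = 223; post-tax Q = 218.2; deadweight loss = €14.4.
Difference: €24 vs €14.4 → market A is larger by €9.6.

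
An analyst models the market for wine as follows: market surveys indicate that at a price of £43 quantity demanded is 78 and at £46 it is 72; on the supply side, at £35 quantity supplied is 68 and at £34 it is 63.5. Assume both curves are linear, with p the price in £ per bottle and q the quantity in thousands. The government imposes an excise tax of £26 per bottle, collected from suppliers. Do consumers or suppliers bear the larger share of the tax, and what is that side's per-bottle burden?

Demand slope: (72 − 78)/(46 − 43) = -2, so qd = 164 − 2p.
Supply slope: (63.5 − 68)/(34 − 35) = 4.5, so qs = 4.5p − 89.5.
Without the tax, 164 − 2p = 4.5p − 89.5 gives 6.5p = 253.5, so p* = £39 and q* = 86.
With the tax collected from suppliers, supply shifts: qs = 4.5(p − 26) − 89.5.
New equilibrium: consumers pay £57, suppliers receive £31, q = 50. (Wedge: pb − ps = 26.)
Per-bottle burden: consumers £18, suppliers £8.
Consumers take the larger share because demand is less price-elastic here (demand slope 2 vs supply slope 4.5).
The less price-elastic side of the market bears the larger share of a per-unit tax.

Consumers bear the larger share: £18 per bottle.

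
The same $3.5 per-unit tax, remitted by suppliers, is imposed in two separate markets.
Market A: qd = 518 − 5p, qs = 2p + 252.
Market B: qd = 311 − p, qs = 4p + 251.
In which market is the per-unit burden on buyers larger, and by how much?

Market A: pre-tax p* = $38, q* = 328; post-tax q = 323; per-unit burden on buyers = $1.
Market B: pre-tax p* = $12, q* = 299; post-tax q = 296.2; per-unit burden on buyers = $2.8.
Difference: $1 vs $2.8 → market B is larger by $1.8.

Market B, by $1.8.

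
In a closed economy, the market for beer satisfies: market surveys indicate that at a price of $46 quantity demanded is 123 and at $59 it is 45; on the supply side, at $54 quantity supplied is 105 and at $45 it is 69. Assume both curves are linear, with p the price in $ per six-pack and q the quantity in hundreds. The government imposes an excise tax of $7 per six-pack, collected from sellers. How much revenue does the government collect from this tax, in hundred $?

Tax revenue = $533.4 hundred.

Demand slope: (45 − 123)/(59 − 46) = -6, so qd = 399 − 6p.
Supply slope: (69 − 105)/(45 − 54) = 4, so qs = 4p − 111.
Before the tax: set 399 − 6p = 4p − 111 → p* = $51, q* = 93.
With the tax collected from sellers, supply shifts: qs = 4(p − 7) − 111.
New equilibrium: buyers pay $53.8, sellers receive $46.8, q = 76.2. (Wedge: pb − ps = 7.)
Revenue = t · Q = 7 · 76.2 = $533.4.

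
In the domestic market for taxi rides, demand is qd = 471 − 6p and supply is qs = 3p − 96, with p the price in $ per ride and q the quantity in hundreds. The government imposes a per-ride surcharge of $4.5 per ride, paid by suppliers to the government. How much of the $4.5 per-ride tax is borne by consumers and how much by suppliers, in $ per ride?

Without the tax, 471 − 6p = 3p − 96 gives 9p = 567, so p* = $63 and q* = 93.
With the tax collected from suppliers, supply shifts: qs = 3(p − 4.5) − 96.
Solving gives q = 84 with consumers paying $64.5 and suppliers receiving $60 (the $4.5 wedge).
Burden on consumers: $1.5; on suppliers: $3. (They sum to $4.5.)
The less price-elastic side of the market bears the larger share of a per-unit tax.

Consumers bear $1.5 per ride; suppliers bear $3 per ride.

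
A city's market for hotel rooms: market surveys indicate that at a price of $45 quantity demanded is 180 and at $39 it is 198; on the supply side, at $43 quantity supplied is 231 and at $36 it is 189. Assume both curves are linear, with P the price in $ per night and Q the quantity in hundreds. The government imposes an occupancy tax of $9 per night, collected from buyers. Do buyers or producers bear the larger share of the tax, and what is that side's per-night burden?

Demand slope: (198 − 180)/(39 − 45) = -3, so Qd = 315 − 3P.
Supply slope: (189 − 231)/(36 − 43) = 6, so Qs = 6P − 27.
Without the tax, 315 − 3P = 6P − 27 gives 9P = 342, so P* = $38 and Q* = 201.
With the tax collected from buyers, demand (in seller-price terms) shifts: Qd = 315 − 3(P + 9).
New equilibrium: buyers pay $44, producers receive $35, Q = 183. (Wedge: Pb − Ps = 9.)
Per-night burden: buyers $6, producers $3.
Buyers take the larger share because demand is less price-elastic here (demand slope 3 vs supply slope 6).

Buyers bear the larger share: $6 per night.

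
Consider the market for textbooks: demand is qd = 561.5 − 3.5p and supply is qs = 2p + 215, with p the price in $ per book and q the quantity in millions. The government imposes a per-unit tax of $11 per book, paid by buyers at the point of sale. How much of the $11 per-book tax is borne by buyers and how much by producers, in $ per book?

Buyers bear $4 per book; producers bear $7 per book.

Without the tax, 561.5 − 3.5p = 2p + 215 gives 5.5p = 346.5, so p* = $63 and q* = 341.
With the tax collected from buyers, demand (in seller-price terms) shifts: qd = 561.5 − 3.5(p + 11).
Solving gives q = 327 with buyers paying $67 and producers receiving $56 (the $11 wedge).
Burden on buyers: $4; on producers: $7. (They sum to $11.)
The less price-elastic side of the market bears the larger share of a per-unit tax.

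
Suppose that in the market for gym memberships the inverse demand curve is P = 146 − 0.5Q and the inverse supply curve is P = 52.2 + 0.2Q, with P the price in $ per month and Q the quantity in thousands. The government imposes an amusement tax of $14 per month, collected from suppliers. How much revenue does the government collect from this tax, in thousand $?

Inverting to Q(P) form: Qd = 292 − 2P; Qs = 5P − 261.
Before the tax: set 292 − 2P = 5P − 261 → P* = $79, Q* = 134.
With the tax collected from suppliers, supply shifts: Qs = 5(P − 14) − 261.
New equilibrium: buyers pay $89, suppliers receive $75, Q = 114. (Wedge: Pb − Ps = 14.)
Revenue = t · Q = 14 · 114 = $1596.

Tax revenue = $1596 thousand.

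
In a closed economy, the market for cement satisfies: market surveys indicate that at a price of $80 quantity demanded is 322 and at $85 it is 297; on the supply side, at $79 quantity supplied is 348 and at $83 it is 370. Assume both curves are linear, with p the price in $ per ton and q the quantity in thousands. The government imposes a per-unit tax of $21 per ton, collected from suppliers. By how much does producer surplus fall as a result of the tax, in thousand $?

Demand slope: (297 − 322)/(85 − 80) = -5, so qd = 722 − 5p.
Supply slope: (370 − 348)/(83 − 79) = 5.5, so qs = 5.5p − 86.5.
Without the tax, 722 − 5p = 5.5p − 86.5 gives 10.5p = 808.5, so p* = $77 and q* = 337.
With the tax collected from suppliers, supply shifts: qs = 5.5(p − 21) − 86.5.
New equilibrium: consumers pay $88, suppliers receive $67, q = 282. (Wedge: pb − ps = 21.)
ΔPS is the trapezoid between Q = 282 and Q = 337 of height $10: ½ · (337 + 282) · 10 = $3095.

Producer surplus falls by $3095 thousand.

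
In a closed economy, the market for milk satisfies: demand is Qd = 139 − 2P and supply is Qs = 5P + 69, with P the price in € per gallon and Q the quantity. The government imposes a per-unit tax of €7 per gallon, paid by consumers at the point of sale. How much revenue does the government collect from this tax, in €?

Tax revenue = €763.

Without the tax, 139 − 2P = 5P + 69 gives 7P = 70, so P* = €10 and Q* = 119.
With the tax collected from consumers, demand (in seller-price terms) shifts: Qd = 139 − 2(P + 7).
New equilibrium: consumers pay €15, sellers receive €8, Q = 109. (Wedge: Pb − Ps = 7.)
Revenue = t · Q = 7 · 109 = €763.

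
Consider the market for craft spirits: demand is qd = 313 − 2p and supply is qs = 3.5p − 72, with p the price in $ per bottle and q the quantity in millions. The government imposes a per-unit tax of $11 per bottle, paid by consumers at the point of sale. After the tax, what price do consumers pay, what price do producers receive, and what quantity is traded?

Before the tax: set 313 − 2p = 3.5p − 72 → p* = $70, q* = 173.
With the tax collected from consumers, demand (in seller-price terms) shifts: qd = 313 − 2(p + 11).
New equilibrium: consumers pay $77, producers receive $66, q = 159. (Wedge: pb − ps = 11.)

Consumers pay $77; producers receive $66; quantity = 159.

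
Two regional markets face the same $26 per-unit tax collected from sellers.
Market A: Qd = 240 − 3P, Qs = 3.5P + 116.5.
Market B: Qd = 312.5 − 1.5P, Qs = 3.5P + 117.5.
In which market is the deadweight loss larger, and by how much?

Market A, by $191.1.

Market A: pre-tax P* = $19, Q* = 183; post-tax Q = 141; deadweight loss = $546.
Market B: pre-tax P* = $39, Q* = 254; post-tax Q = 226.7; deadweight loss = $354.9.
Difference: $546 vs $354.9 → market A is larger by $191.1.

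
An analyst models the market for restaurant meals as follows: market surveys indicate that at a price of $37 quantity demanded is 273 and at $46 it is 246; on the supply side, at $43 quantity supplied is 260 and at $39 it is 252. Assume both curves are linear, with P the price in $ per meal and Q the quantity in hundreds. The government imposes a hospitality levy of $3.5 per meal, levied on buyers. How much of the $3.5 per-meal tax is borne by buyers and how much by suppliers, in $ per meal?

Buyers bear $1.4 per meal; suppliers bear $2.1 per meal.

Demand slope: (246 − 273)/(46 − 37) = -3, so Qd = 384 − 3P.
Supply slope: (252 − 260)/(39 − 43) = 2, so Qs = 2P + 174.
Before the tax: set 384 − 3P = 2P + 174 → P* = $42, Q* = 258.
With the tax collected from buyers, demand (in seller-price terms) shifts: Qd = 384 − 3(P + 3.5).
Solving gives Q = 253.8 with buyers paying $43.4 and suppliers receiving $39.9 (the $3.5 wedge).
Burden on buyers: $1.4; on suppliers: $2.1. (They sum to $3.5.)
The less price-elastic side of the market bears the larger share of a per-unit tax.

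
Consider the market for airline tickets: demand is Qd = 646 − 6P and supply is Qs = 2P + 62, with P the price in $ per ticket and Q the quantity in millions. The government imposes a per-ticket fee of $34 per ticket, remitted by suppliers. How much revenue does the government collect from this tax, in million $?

Tax revenue = $5338 million.

Before the tax: set 646 − 6P = 2P + 62 → P* = $73, Q* = 208.
With the tax collected from suppliers, supply shifts: Qs = 2(P − 34) + 62.
Solving gives Q = 157 with consumers paying $81.5 and suppliers receiving $47.5 (the $34 wedge).
Revenue = t · Q = 34 · 157 = $5338.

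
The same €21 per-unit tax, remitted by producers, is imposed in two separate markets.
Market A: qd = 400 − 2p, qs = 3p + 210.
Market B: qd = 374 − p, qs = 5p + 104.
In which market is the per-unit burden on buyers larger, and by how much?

Market A: pre-tax p* = €38, q* = 324; post-tax q = 298.8; per-unit burden on buyers = €12.6.
Market B: pre-tax p* = €45, q* = 329; post-tax q = 311.5; per-unit burden on buyers = €17.5.
Difference: €12.6 vs €17.5 → market B is larger by €4.9.

Market B, by €4.9.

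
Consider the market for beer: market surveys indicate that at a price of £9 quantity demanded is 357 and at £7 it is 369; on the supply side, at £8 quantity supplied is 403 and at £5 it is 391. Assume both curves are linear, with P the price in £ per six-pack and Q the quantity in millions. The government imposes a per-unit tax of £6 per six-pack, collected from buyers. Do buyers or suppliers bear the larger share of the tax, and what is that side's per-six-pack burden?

Suppliers bear the larger share: £3.6 per six-pack.

Demand slope: (369 − 357)/(7 − 9) = -6, so Qd = 411 − 6P.
Supply slope: (391 − 403)/(5 − 8) = 4, so Qs = 4P + 371.
Before the tax: set 411 − 6P = 4P + 371 → P* = £4, Q* = 387.
With the tax collected from buyers, demand (in seller-price terms) shifts: Qd = 411 − 6(P + 6).
New equilibrium: buyers pay £6.4, suppliers receive £0.4, Q = 372.6. (Wedge: Pb − Ps = 6.)
Per-six-pack burden: buyers £2.4, suppliers £3.6.
Suppliers take the larger share because supply is less price-elastic here (demand slope 6 vs supply slope 4).
The less price-elastic side of the market bears the larger share of a per-unit tax.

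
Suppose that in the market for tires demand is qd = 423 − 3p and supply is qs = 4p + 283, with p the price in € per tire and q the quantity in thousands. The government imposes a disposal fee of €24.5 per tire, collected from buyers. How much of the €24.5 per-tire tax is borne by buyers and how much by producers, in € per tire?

Buyers bear €14 per tire; producers bear €10.5 per tire.

Before the tax: set 423 − 3p = 4p + 283 → p* = €20, q* = 363.
With the tax collected from buyers, demand (in seller-price terms) shifts: qd = 423 − 3(p + 24.5).
Solving gives q = 321 with buyers paying €34 and producers receiving €9.5 (the €24.5 wedge).
Burden on buyers: €14; on producers: €10.5. (They sum to €24.5.)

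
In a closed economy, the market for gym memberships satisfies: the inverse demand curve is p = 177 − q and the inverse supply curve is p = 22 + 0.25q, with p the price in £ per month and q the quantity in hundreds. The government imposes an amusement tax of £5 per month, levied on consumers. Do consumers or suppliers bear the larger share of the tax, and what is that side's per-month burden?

Rewrite in direct form: qd = 177 − p and qs = 4p − 88.
Without the tax, 177 − p = 4p − 88 gives 5p = 265, so p* = £53 and q* = 124.
With the tax collected from consumers, demand (in seller-price terms) shifts: qd = 177 − (p + 5).
New equilibrium: consumers pay £57, suppliers receive £52, q = 120. (Wedge: pb − ps = 5.)
Per-month burden: consumers £4, suppliers £1.
Consumers take the larger share because demand is less price-elastic here (demand slope 1 vs supply slope 4).
The less price-elastic side of the market bears the larger share of a per-unit tax.

Consumers bear the larger share: £4 per month.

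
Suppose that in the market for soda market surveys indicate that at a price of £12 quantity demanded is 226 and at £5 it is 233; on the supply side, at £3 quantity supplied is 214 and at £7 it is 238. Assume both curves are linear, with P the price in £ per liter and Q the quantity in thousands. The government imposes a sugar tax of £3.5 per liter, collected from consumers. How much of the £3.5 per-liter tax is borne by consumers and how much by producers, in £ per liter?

Consumers bear £3 per liter; producers bear £0.5 per liter.

Demand slope: (233 − 226)/(5 − 12) = -1, so Qd = 238 − P.
Supply slope: (238 − 214)/(7 − 3) = 6, so Qs = 6P + 196.
Without the tax, 238 − P = 6P + 196 gives 7P = 42, so P* = £6 and Q* = 232.
With the tax collected from consumers, demand (in seller-price terms) shifts: Qd = 238 − (P + 3.5).
New equilibrium: consumers pay £9, producers receive £5.5, Q = 229. (Wedge: Pb − Ps = 3.5.)
Burden on consumers: £3; on producers: £0.5. (They sum to £3.5.)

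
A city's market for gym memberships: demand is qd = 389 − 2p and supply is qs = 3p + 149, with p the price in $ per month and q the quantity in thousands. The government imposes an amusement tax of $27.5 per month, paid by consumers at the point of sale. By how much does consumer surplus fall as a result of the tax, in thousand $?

Consumer surplus falls by $4562.25 thousand.

Before the tax: set 389 − 2p = 3p + 149 → p* = $48, q* = 293.
With the tax collected from consumers, demand (in seller-price terms) shifts: qd = 389 − 2(p + 27.5).
Solving gives q = 260 with consumers paying $64.5 and suppliers receiving $37 (the $27.5 wedge).
ΔCS is the trapezoid between Q = 260 and Q = 293 of height $16.5: ½ · (293 + 260) · 16.5 = $4562.25.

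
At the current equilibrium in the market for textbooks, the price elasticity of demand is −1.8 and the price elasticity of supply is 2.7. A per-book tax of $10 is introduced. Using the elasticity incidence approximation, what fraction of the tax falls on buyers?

Buyers' share ≈ 0.6.

Incidence ratio: buyers' share ≈ εs / (εs + |εd|) = 2.7 / (2.7 + 1.8) = 0.6.
Supply is the more elastic side, so buyers bear the larger share.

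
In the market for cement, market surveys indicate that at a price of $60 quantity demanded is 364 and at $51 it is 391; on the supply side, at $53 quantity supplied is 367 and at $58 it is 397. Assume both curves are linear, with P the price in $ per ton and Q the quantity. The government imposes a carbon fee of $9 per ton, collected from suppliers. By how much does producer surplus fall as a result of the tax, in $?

Demand slope: (391 − 364)/(51 − 60) = -3, so Qd = 544 − 3P.
Supply slope: (397 − 367)/(58 − 53) = 6, so Qs = 6P + 49.
Before the tax: set 544 − 3P = 6P + 49 → P* = $55, Q* = 379.
With the tax collected from suppliers, supply shifts: Qs = 6(P − 9) + 49.
Solving gives Q = 361 with consumers paying $61 and suppliers receiving $52 (the $9 wedge).
ΔPS is the trapezoid between Q = 361 and Q = 379 of height $3: ½ · (379 + 361) · 3 = $1110.

Producer surplus falls by $1110.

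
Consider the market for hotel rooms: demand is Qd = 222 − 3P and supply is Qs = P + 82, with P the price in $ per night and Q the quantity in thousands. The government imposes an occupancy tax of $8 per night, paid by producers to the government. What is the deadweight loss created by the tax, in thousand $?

Before the tax: set 222 − 3P = P + 82 → P* = $35, Q* = 117.
With the tax collected from producers, supply shifts: Qs = (P − 8) + 82.
Solving gives Q = 111 with buyers paying $37 and producers receiving $29 (the $8 wedge).
Quantity falls by |ΔQ| = |117 − 111| = 6.
DWL = ½ · t · |ΔQ| = ½ · 8 · 6 = $24.

Deadweight loss = $24 thousand.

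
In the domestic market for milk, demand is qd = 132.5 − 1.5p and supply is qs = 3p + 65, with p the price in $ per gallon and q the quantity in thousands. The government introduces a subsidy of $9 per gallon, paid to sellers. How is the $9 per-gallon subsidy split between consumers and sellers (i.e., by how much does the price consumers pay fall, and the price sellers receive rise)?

Consumers gain $6 per gallon; sellers gain $3 per gallon.

Without the subsidy, 132.5 − 1.5p = 3p + 65 gives 4.5p = 67.5, so p* = $15 and q* = 110.
With a per-unit subsidy paid to sellers, each receives p + 9 per unit sold, so supply becomes qs = 3(p + 9) + 65.
New equilibrium: consumers pay $9, sellers receive $18, q = 119. (Wedge: pb − ps = −9.)
Gain to consumers: $6; to sellers: $3. (They sum to $9.)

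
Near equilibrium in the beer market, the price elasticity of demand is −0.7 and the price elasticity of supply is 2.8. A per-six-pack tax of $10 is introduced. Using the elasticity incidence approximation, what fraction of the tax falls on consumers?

Consumers' share ≈ 0.8.

Incidence ratio: consumers' share ≈ εs / (εs + |εd|) = 2.8 / (2.8 + 0.7) = 0.8.
Supply is the more elastic side, so consumers bear the larger share.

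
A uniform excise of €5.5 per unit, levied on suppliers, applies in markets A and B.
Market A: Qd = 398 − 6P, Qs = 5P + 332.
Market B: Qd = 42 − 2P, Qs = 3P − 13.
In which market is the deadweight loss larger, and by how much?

Market A: pre-tax P* = €6, Q* = 362; post-tax Q = 347; deadweight loss = €41.25.
Market B: pre-tax P* = €11, Q* = 20; post-tax Q = 13.4; deadweight loss = €18.15.
Difference: €41.25 vs €18.15 → market A is larger by €23.1.

Market A, by €23.1.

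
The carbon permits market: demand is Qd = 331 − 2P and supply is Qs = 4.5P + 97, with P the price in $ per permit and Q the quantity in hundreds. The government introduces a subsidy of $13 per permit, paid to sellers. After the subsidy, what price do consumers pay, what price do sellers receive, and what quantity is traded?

Before the subsidy: set 331 − 2P = 4.5P + 97 → P* = $36, Q* = 259.
With a per-unit subsidy paid to sellers, each receives P + 13 per unit sold, so supply becomes Qs = 4.5(P + 13) + 97.
New equilibrium: consumers pay $27, sellers receive $40, Q = 277. (Wedge: Pb − Ps = −13.)

Consumers pay $27; sellers receive $40; quantity = 277.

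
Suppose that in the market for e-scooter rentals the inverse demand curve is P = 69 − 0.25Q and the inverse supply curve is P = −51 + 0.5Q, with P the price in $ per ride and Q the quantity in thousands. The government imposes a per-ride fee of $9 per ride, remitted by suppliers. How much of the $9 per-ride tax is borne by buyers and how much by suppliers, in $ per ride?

Inverting to Q(P) form: Qd = 276 − 4P; Qs = 2P + 102.
Without the tax, 276 − 4P = 2P + 102 gives 6P = 174, so P* = $29 and Q* = 160.
With the tax collected from suppliers, supply shifts: Qs = 2(P − 9) + 102.
Solving gives Q = 148 with buyers paying $32 and suppliers receiving $23 (the $9 wedge).
Burden on buyers: $3; on suppliers: $6. (They sum to $9.)
The less price-elastic side of the market bears the larger share of a per-unit tax.

Buyers bear $3 per ride; suppliers bear $6 per ride.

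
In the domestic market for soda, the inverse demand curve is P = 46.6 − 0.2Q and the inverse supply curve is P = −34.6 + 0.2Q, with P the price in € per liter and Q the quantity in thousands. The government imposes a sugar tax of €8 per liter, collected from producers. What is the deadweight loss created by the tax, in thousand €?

Inverting to Q(P) form: Qd = 233 − 5P; Qs = 5P + 173.
Without the tax, 233 − 5P = 5P + 173 gives 10P = 60, so P* = €6 and Q* = 203.
With the tax collected from producers, supply shifts: Qs = 5(P − 8) + 173.
Solving gives Q = 183 with buyers paying €10 and producers receiving €2 (the €8 wedge).
Quantity falls by |ΔQ| = |203 − 183| = 20.
DWL = ½ · t · |ΔQ| = ½ · 8 · 20 = €80.

Deadweight loss = €80 thousand.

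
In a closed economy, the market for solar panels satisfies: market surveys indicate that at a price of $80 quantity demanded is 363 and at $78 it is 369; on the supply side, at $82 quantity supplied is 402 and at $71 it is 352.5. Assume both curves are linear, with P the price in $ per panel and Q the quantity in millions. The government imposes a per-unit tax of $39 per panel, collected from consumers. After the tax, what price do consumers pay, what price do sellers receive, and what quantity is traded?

Consumers pay $99.4; sellers receive $60.4; quantity = 304.8.

Demand slope: (369 − 363)/(78 − 80) = -3, so Qd = 603 − 3P.
Supply slope: (352.5 − 402)/(71 − 82) = 4.5, so Qs = 4.5P + 33.
Before the tax: set 603 − 3P = 4.5P + 33 → P* = $76, Q* = 375.
With the tax collected from consumers, demand (in seller-price terms) shifts: Qd = 603 − 3(P + 39).
Solving gives Q = 304.8 with consumers paying $99.4 and sellers receiving $60.4 (the $39 wedge).
The less price-elastic side of the market bears the larger share of a per-unit tax.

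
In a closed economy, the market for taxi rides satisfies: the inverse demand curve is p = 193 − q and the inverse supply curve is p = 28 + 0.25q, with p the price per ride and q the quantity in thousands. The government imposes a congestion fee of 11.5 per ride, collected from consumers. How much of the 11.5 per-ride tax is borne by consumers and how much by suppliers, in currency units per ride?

Consumers bear 9.2 per ride; suppliers bear 2.3 per ride.

Rewrite in direct form: qd = 193 − p and qs = 4p − 112.
Without the tax, 193 − p = 4p − 112 gives 5p = 305, so p* = 61 and q* = 132.
With the tax collected from consumers, demand (in seller-price terms) shifts: qd = 193 − (p + 11.5).
Solving gives q = 122.8 with consumers paying 70.2 and suppliers receiving 58.7 (the 11.5 wedge).
Burden on consumers: 9.2; on suppliers: 2.3. (They sum to 11.5.)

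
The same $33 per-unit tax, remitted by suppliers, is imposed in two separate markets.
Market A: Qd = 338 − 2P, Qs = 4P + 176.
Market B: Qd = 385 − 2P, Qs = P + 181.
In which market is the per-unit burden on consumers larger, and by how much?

Market A, by $11.

Market A: pre-tax P* = $27, Q* = 284; post-tax Q = 240; per-unit burden on consumers = $22.
Market B: pre-tax P* = $68, Q* = 249; post-tax Q = 227; per-unit burden on consumers = $11.
Difference: $22 vs $11 → market A is larger by $11.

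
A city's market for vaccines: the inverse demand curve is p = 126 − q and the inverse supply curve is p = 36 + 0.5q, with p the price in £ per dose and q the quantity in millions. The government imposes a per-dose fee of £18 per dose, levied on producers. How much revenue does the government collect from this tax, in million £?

Rewrite in direct form: qd = 126 − p and qs = 2p − 72.
Without the tax, 126 − p = 2p − 72 gives 3p = 198, so p* = £66 and q* = 60.
With the tax collected from producers, supply shifts: qs = 2(p − 18) − 72.
Solving gives q = 48 with consumers paying £78 and producers receiving £60 (the £18 wedge).
Revenue = t · Q = 18 · 48 = £864.

Tax revenue = £864 million.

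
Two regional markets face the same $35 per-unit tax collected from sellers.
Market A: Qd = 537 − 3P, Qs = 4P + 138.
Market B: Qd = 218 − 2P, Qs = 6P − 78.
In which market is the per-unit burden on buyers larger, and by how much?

Market A: pre-tax P* = $57, Q* = 366; post-tax Q = 306; per-unit burden on buyers = $20.
Market B: pre-tax P* = $37, Q* = 144; post-tax Q = 91.5; per-unit burden on buyers = $26.25.
Difference: $20 vs $26.25 → market B is larger by $6.25.

Market B, by $6.25.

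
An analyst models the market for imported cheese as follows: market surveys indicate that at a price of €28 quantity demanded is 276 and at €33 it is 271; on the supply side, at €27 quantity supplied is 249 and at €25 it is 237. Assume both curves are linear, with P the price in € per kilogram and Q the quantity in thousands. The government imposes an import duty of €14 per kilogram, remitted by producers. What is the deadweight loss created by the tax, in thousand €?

Deadweight loss = €84 thousand.

Demand slope: (271 − 276)/(33 − 28) = -1, so Qd = 304 − P.
Supply slope: (237 − 249)/(25 − 27) = 6, so Qs = 6P + 87.
Without the tax, 304 − P = 6P + 87 gives 7P = 217, so P* = €31 and Q* = 273.
With the tax collected from producers, supply shifts: Qs = 6(P − 14) + 87.
Solving gives Q = 261 with consumers paying €43 and producers receiving €29 (the €14 wedge).
Quantity falls by |ΔQ| = |273 − 261| = 12.
DWL = ½ · t · |ΔQ| = ½ · 14 · 12 = €84.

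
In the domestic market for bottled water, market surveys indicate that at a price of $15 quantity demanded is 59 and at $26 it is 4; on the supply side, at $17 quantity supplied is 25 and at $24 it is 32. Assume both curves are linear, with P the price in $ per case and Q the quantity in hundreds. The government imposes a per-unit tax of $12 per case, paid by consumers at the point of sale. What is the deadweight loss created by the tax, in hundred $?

Demand slope: (4 − 59)/(26 − 15) = -5, so Qd = 134 − 5P.
Supply slope: (32 − 25)/(24 − 17) = 1, so Qs = P + 8.
Before the tax: set 134 − 5P = P + 8 → P* = $21, Q* = 29.
With the tax collected from consumers, demand (in seller-price terms) shifts: Qd = 134 − 5(P + 12).
Solving gives Q = 19 with consumers paying $23 and producers receiving $11 (the $12 wedge).
Quantity falls by |ΔQ| = |29 − 19| = 10.
DWL = ½ · t · |ΔQ| = ½ · 12 · 10 = $60.

Deadweight loss = $60 hundred.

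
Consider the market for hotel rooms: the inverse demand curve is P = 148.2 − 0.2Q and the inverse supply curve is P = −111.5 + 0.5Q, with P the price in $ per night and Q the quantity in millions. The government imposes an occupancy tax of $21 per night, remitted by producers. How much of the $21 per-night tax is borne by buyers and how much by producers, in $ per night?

Buyers bear $6 per night; producers bear $15 per night.

Rewrite in direct form: Qd = 741 − 5P and Qs = 2P + 223.
Without the tax, 741 − 5P = 2P + 223 gives 7P = 518, so P* = $74 and Q* = 371.
With the tax collected from producers, supply shifts: Qs = 2(P − 21) + 223.
New equilibrium: buyers pay $80, producers receive $59, Q = 341. (Wedge: Pb − Ps = 21.)
Burden on buyers: $6; on producers: $15. (They sum to $21.)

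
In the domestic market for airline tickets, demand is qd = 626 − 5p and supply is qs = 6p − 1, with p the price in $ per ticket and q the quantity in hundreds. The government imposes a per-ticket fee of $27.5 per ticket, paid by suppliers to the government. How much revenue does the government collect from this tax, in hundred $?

Tax revenue = $7315 hundred.

Before the tax: set 626 − 5p = 6p − 1 → p* = $57, q* = 341.
With the tax collected from suppliers, supply shifts: qs = 6(p − 27.5) − 1.
New equilibrium: consumers pay $72, suppliers receive $44.5, q = 266. (Wedge: pb − ps = 27.5.)
Revenue = t · Q = 27.5 · 266 = $7315.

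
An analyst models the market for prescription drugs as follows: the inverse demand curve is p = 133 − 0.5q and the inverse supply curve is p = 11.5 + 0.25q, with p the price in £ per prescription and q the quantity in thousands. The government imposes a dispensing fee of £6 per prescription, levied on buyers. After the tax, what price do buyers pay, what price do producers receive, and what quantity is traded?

Buyers pay £56; producers receive £50; quantity = 154.

Inverting to q(p) form: qd = 266 − 2p; qs = 4p − 46.
Before the tax: set 266 − 2p = 4p − 46 → p* = £52, q* = 162.
With the tax collected from buyers, demand (in seller-price terms) shifts: qd = 266 − 2(p + 6).
New equilibrium: buyers pay £56, producers receive £50, q = 154. (Wedge: pb − ps = 6.)
The less price-elastic side of the market bears the larger share of a per-unit tax.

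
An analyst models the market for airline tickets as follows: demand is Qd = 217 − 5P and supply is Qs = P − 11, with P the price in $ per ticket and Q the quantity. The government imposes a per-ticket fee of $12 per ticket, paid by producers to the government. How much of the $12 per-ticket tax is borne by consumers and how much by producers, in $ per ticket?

Without the tax, 217 − 5P = P − 11 gives 6P = 228, so P* = $38 and Q* = 27.
With the tax collected from producers, supply shifts: Qs = (P − 12) − 11.
New equilibrium: consumers pay $40, producers receive $28, Q = 17. (Wedge: Pb − Ps = 12.)
Burden on consumers: $2; on producers: $10. (They sum to $12.)

Consumers bear $2 per ticket; producers bear $10 per ticket.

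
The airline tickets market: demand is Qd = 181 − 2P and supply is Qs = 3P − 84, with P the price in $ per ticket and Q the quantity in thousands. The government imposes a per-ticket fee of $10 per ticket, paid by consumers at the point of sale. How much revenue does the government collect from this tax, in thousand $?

Without the tax, 181 − 2P = 3P − 84 gives 5P = 265, so P* = $53 and Q* = 75.
With the tax collected from consumers, demand (in seller-price terms) shifts: Qd = 181 − 2(P + 10).
Solving gives Q = 63 with consumers paying $59 and sellers receiving $49 (the $10 wedge).
Revenue = t · Q = 10 · 63 = $630.

Tax revenue = $630 thousand.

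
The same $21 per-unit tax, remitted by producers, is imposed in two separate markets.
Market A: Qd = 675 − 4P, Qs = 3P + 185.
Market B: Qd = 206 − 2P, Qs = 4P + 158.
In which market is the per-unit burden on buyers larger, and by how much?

Market B, by $5.

Market A: pre-tax P* = $70, Q* = 395; post-tax Q = 359; per-unit burden on buyers = $9.
Market B: pre-tax P* = $8, Q* = 190; post-tax Q = 162; per-unit burden on buyers = $14.
Difference: $9 vs $14 → market B is larger by $5.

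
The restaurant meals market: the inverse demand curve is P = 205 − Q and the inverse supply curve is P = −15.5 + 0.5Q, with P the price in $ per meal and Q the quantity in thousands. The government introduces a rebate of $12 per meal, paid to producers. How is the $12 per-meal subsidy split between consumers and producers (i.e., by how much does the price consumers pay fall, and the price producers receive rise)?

Consumers gain $8 per meal; producers gain $4 per meal.

Inverting to Q(P) form: Qd = 205 − P; Qs = 2P + 31.
Before the subsidy: set 205 − P = 2P + 31 → P* = $58, Q* = 147.
With a per-unit subsidy paid to producers, each receives P + 12 per unit sold, so supply becomes Qs = 2(P + 12) + 31.
New equilibrium: consumers pay $50, producers receive $62, Q = 155. (Wedge: Pb − Ps = −12.)
Gain to consumers: $8; to producers: $4. (They sum to $12.)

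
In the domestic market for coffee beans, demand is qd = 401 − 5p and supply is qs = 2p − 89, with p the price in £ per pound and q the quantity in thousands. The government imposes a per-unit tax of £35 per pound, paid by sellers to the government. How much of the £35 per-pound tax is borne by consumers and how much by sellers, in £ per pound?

Before the tax: set 401 − 5p = 2p − 89 → p* = £70, q* = 51.
With the tax collected from sellers, supply shifts: qs = 2(p − 35) − 89.
Solving gives q = 1 with consumers paying £80 and sellers receiving £45 (the £35 wedge).
Burden on consumers: £10; on sellers: £25. (They sum to £35.)

Consumers bear £10 per pound; sellers bear £25 per pound.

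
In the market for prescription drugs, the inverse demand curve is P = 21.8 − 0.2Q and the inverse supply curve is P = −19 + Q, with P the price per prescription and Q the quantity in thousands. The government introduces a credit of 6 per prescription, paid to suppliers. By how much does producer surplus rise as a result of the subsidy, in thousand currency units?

Producer surplus rises by 182.5 thousand.

Rewrite in direct form: Qd = 109 − 5P and Qs = P + 19.
Without the subsidy, 109 − 5P = P + 19 gives 6P = 90, so P* = 15 and Q* = 34.
With a per-unit subsidy paid to suppliers, each receives P + 6 per unit sold, so supply becomes Qs = (P + 6) + 19.
Solving gives Q = 39 with consumers paying 14 and suppliers receiving 20 (the 6 wedge).
ΔPS is the trapezoid between Q = 39 and Q = 34 of height 5: ½ · (34 + 39) · 5 = 182.5.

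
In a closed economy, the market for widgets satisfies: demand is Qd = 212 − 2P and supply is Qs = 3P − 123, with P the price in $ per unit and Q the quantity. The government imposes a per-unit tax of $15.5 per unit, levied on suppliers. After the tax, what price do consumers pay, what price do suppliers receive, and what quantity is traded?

Without the tax, 212 − 2P = 3P − 123 gives 5P = 335, so P* = $67 and Q* = 78.
With the tax collected from suppliers, supply shifts: Qs = 3(P − 15.5) − 123.
New equilibrium: consumers pay $76.3, suppliers receive $60.8, Q = 59.4. (Wedge: Pb − Ps = 15.5.)

Consumers pay $76.3; suppliers receive $60.8; quantity = 59.4.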